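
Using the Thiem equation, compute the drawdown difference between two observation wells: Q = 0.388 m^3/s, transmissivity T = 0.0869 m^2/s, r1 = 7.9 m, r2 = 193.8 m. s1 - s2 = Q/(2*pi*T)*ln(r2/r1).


Thiem equation: s1 - s2 = Q/(2*pi*T) * ln(r2/r1).
ln(r2/r1) = ln(193.8/7.9) = 3.2.
Q/(2*pi*T) = 0.388 / (2*pi*0.0869) = 0.388 / 0.546 = 0.7106.
s1 - s2 = 0.7106 * 3.2 = 2.2739 m.

2.2739


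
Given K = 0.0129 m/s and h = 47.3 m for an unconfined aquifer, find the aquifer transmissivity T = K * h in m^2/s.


Transmissivity is defined as T = K * h.
T = 0.0129 * 47.3
  = 0.6102 m^2/s.

0.6102


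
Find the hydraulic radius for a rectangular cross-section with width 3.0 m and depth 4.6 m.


For a rectangular section:
Flow area A = b * y = 3.0 * 4.6 = 13.8 m^2.
Wetted perimeter P = b + 2y = 3.0 + 2*4.6 = 12.2 m.
Hydraulic radius R = A/P = 13.8 / 12.2 = 1.1311 m.

1.1311


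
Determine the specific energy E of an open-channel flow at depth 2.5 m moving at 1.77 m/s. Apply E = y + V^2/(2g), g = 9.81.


Specific energy E = y + V^2/(2g).
Velocity head = V^2/(2g) = 1.77^2 / (2*9.81) = 3.1329 / 19.62 = 0.1597 m.
E = 2.5 + 0.1597 = 2.6597 m.

2.6597


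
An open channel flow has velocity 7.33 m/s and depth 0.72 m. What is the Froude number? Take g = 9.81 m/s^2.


The Froude number is defined as Fr = V / sqrt(g*y).
g*y = 9.81 * 0.72 = 7.0632.
sqrt(g*y) = sqrt(7.0632) = 2.6577.
Fr = 7.33 / 2.6577 = 2.7581.

2.7581


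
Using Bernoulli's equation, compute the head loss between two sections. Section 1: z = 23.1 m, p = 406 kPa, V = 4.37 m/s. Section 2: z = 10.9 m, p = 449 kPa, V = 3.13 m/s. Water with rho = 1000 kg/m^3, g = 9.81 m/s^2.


Total head at each section: H = z + p/(rho*g) + V^2/(2g).
H1 = 23.1 + 406*1000/(1000*9.81) + 4.37^2/(2*9.81)
   = 23.1 + 41.386 + 0.9733
   = 65.46 m.
H2 = 10.9 + 449*1000/(1000*9.81) + 3.13^2/(2*9.81)
   = 10.9 + 45.77 + 0.4993
   = 57.169 m.
h_L = H1 - H2 = 65.46 - 57.169 = 8.291 m.

8.291


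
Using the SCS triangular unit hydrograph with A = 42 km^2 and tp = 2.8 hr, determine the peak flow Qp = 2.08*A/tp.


SCS formula: Qp = 2.08 * A / tp.
Qp = 2.08 * 42 / 2.8
   = 87.36 / 2.8
   = 31.2 m^3/s per cm.

31.2


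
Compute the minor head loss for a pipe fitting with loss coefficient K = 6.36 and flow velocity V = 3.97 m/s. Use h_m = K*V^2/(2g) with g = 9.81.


Minor loss formula: h_m = K * V^2/(2g).
V^2 = 3.97^2 = 15.7609.
V^2/(2g) = 15.7609 / 19.62 = 0.8033 m.
h_m = 6.36 * 0.8033 = 5.109 m.

5.109


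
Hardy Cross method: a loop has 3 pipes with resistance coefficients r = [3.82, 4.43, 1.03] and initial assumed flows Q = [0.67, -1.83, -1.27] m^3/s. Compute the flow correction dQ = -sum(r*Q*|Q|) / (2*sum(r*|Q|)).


Numerator terms (r*Q*|Q|): 3.82*0.67*|0.67| = 1.7148; 4.43*-1.83*|-1.83| = -14.8356; 1.03*-1.27*|-1.27| = -1.6613.
Sum of numerator = -14.7821.
Denominator terms (r*|Q|): 3.82*|0.67| = 2.5594; 4.43*|-1.83| = 8.1069; 1.03*|-1.27| = 1.3081.
2 * sum of denominator = 2 * 11.9744 = 23.9488.
dQ = --14.7821 / 23.9488 = 0.6172 m^3/s.

0.6172


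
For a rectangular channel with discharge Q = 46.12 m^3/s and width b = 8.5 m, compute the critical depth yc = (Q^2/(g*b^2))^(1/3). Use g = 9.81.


Using yc = (Q^2 / (g * b^2))^(1/3):
Q^2 = 46.12^2 = 2127.05.
g * b^2 = 9.81 * 8.5^2 = 9.81 * 72.25 = 708.77.
Q^2 / (g*b^2) = 2127.05 / 708.77 = 3.001.
yc = 3.001^(1/3) = 1.4424 m.

1.4424


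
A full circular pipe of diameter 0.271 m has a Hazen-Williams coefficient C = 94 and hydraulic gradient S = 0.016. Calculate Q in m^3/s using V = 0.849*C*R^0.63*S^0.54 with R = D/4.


For a full circular pipe, R = D/4 = 0.271/4 = 0.0678 m.
V = 0.849 * 94 * 0.0678^0.63 * 0.016^0.54
  = 0.849 * 94 * 0.183431 * 0.107207
  = 1.5694 m/s.
Pipe area A = pi*D^2/4 = pi*0.271^2/4 = 0.0577 m^2.
Q = A * V = 0.0577 * 1.5694 = 0.0905 m^3/s.

0.0905


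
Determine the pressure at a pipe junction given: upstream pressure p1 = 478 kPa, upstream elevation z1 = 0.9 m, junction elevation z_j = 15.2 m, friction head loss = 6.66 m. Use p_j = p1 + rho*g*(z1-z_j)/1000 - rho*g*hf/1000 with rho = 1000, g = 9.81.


Junction pressure: p_j = p1 + rho*g*(z1 - z_j)/1000 - rho*g*hf/1000.
Elevation term = 1000*9.81*(0.9 - 15.2)/1000 = -140.283 kPa.
Friction term = 1000*9.81*6.66/1000 = 65.335 kPa.
p_j = 478 + -140.283 - 65.335 = 272.38 kPa.

272.38


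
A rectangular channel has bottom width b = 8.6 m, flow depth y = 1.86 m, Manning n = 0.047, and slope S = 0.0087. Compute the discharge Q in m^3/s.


For a rectangular channel, the cross-sectional area A = b * y = 8.6 * 1.86 = 16.0 m^2.
The wetted perimeter P = b + 2y = 8.6 + 2*1.86 = 12.32 m.
Hydraulic radius R = A/P = 16.0/12.32 = 1.2984 m.
Velocity V = (1/n)*R^(2/3)*S^(1/2) = (1/0.047)*1.2984^(2/3)*0.0087^(1/2) = 2.3619 m/s.
Discharge Q = A * V = 16.0 * 2.3619 = 37.781 m^3/s.

37.781


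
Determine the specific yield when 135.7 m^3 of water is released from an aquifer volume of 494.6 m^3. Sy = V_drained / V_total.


Specific yield Sy = Volume drained / Total volume.
Sy = 135.7 / 494.6
   = 0.2744.

0.2744


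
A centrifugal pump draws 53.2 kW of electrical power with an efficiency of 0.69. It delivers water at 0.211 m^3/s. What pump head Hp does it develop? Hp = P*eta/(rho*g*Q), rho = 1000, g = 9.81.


Pump head formula: Hp = P * eta / (rho * g * Q).
Numerator: P * eta = 53.2 * 1000 * 0.69 = 36708.0 W.
Denominator: rho * g * Q = 1000 * 9.81 * 0.211 = 2069.91.
Hp = 36708.0 / 2069.91 = 17.73 m.

17.73


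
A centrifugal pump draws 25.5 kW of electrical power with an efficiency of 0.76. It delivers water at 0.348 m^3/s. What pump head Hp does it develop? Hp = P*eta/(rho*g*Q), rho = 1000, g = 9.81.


Pump head formula: Hp = P * eta / (rho * g * Q).
Numerator: P * eta = 25.5 * 1000 * 0.76 = 19380.0 W.
Denominator: rho * g * Q = 1000 * 9.81 * 0.348 = 3413.88.
Hp = 19380.0 / 3413.88 = 5.68 m.

5.68


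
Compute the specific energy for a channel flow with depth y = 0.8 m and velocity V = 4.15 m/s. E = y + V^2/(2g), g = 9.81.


Specific energy E = y + V^2/(2g).
Velocity head = V^2/(2g) = 4.15^2 / (2*9.81) = 17.2225 / 19.62 = 0.8778 m.
E = 0.8 + 0.8778 = 1.6778 m.

1.6778


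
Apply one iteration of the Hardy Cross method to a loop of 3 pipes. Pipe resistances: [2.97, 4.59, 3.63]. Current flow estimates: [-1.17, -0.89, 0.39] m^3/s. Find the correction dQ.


Numerator terms (r*Q*|Q|): 2.97*-1.17*|-1.17| = -4.0656; 4.59*-0.89*|-0.89| = -3.6357; 3.63*0.39*|0.39| = 0.5521.
Sum of numerator = -7.1492.
Denominator terms (r*|Q|): 2.97*|-1.17| = 3.4749; 4.59*|-0.89| = 4.0851; 3.63*|0.39| = 1.4157.
2 * sum of denominator = 2 * 8.9757 = 17.9514.
dQ = --7.1492 / 17.9514 = 0.3983 m^3/s.

0.3983


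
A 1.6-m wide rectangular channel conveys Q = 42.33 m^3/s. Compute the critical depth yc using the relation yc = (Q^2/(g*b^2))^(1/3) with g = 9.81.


Using yc = (Q^2 / (g * b^2))^(1/3):
Q^2 = 42.33^2 = 1791.83.
g * b^2 = 9.81 * 1.6^2 = 9.81 * 2.56 = 25.11.
Q^2 / (g*b^2) = 1791.83 / 25.11 = 71.3592.
yc = 71.3592^(1/3) = 4.1476 m.

4.1476


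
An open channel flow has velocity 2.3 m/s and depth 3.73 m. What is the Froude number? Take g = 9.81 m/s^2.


The Froude number is defined as Fr = V / sqrt(g*y).
g*y = 9.81 * 3.73 = 36.5913.
sqrt(g*y) = sqrt(36.5913) = 6.0491.
Fr = 2.3 / 6.0491 = 0.3802.

0.3802


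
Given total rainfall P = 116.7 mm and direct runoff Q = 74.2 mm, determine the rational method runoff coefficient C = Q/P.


The runoff coefficient C = runoff depth / rainfall depth.
C = 74.2 / 116.7
  = 0.6358.

0.6358


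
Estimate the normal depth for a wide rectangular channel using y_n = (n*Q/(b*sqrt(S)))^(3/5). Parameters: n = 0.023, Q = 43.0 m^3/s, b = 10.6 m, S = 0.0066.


We use the wide-channel approximation y_n = (n*Q/(b*sqrt(S)))^(3/5).
sqrt(S) = sqrt(0.0066) = 0.08124.
Numerator: n*Q = 0.023 * 43.0 = 0.989.
Denominator: b*sqrt(S) = 10.6 * 0.08124 = 0.861144.
arg = 1.1485.
y_n = 1.1485^(3/5) = 1.0866 m.

1.0866


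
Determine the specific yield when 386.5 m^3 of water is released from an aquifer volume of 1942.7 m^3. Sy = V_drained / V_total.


Specific yield Sy = Volume drained / Total volume.
Sy = 386.5 / 1942.7
   = 0.1989.

0.1989


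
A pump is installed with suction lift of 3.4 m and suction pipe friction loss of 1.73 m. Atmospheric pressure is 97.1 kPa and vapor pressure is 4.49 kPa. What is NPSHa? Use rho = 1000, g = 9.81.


NPSHa = p_atm/(rho*g) - z_s - hf_s - p_vap/(rho*g).
p_atm/(rho*g) = 97.1*1000 / (1000*9.81) = 9.898 m.
p_vap/(rho*g) = 4.49*1000 / (1000*9.81) = 0.458 m.
NPSHa = 9.898 - 3.4 - 1.73 - 0.458
      = 4.31 m.

4.31


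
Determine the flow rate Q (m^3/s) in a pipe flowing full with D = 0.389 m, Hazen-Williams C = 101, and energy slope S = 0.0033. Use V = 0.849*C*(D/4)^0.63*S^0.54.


For a full circular pipe, R = D/4 = 0.389/4 = 0.0973 m.
V = 0.849 * 101 * 0.0973^0.63 * 0.0033^0.54
  = 0.849 * 101 * 0.230341 * 0.045709
  = 0.9028 m/s.
Pipe area A = pi*D^2/4 = pi*0.389^2/4 = 0.1188 m^2.
Q = A * V = 0.1188 * 0.9028 = 0.1073 m^3/s.

0.1073


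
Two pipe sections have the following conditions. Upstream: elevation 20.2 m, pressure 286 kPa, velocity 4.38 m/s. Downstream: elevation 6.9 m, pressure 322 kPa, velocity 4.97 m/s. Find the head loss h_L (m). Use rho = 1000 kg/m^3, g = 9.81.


Total head at each section: H = z + p/(rho*g) + V^2/(2g).
H1 = 20.2 + 286*1000/(1000*9.81) + 4.38^2/(2*9.81)
   = 20.2 + 29.154 + 0.9778
   = 50.332 m.
H2 = 6.9 + 322*1000/(1000*9.81) + 4.97^2/(2*9.81)
   = 6.9 + 32.824 + 1.259
   = 40.983 m.
h_L = H1 - H2 = 50.332 - 40.983 = 9.349 m.

9.349


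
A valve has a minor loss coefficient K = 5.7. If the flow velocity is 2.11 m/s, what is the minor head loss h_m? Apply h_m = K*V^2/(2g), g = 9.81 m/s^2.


Minor loss formula: h_m = K * V^2/(2g).
V^2 = 2.11^2 = 4.4521.
V^2/(2g) = 4.4521 / 19.62 = 0.2269 m.
h_m = 5.7 * 0.2269 = 1.2934 m.

1.2934


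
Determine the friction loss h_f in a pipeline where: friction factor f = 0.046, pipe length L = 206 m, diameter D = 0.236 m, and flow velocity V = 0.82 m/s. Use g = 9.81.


Darcy-Weisbach equation: h_f = f * (L/D) * V^2/(2g).
f * L/D = 0.046 * 206/0.236 = 40.1525.
V^2/(2g) = 0.82^2 / (2*9.81) = 0.6724 / 19.62 = 0.0343 m.
h_f = 40.1525 * 0.0343 = 1.376 m.

1.376


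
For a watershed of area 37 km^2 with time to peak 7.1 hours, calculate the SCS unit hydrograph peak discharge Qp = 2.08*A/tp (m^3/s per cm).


SCS formula: Qp = 2.08 * A / tp.
Qp = 2.08 * 37 / 7.1
   = 76.96 / 7.1
   = 10.84 m^3/s per cm.

10.84


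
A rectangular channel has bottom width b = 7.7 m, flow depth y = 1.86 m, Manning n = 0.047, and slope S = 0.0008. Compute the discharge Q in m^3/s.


For a rectangular channel, the cross-sectional area A = b * y = 7.7 * 1.86 = 14.32 m^2.
The wetted perimeter P = b + 2y = 7.7 + 2*1.86 = 11.42 m.
Hydraulic radius R = A/P = 14.32/11.42 = 1.2541 m.
Velocity V = (1/n)*R^(2/3)*S^(1/2) = (1/0.047)*1.2541^(2/3)*0.0008^(1/2) = 0.6999 m/s.
Discharge Q = A * V = 14.32 * 0.6999 = 10.023 m^3/s.

10.023


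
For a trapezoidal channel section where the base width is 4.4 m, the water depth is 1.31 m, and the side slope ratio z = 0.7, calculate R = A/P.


For a trapezoidal section with side slope z:
A = (b + z*y)*y = (4.4 + 0.7*1.31)*1.31 = 6.965 m^2.
P = b + 2*y*sqrt(1 + z^2) = 4.4 + 2*1.31*sqrt(1 + 0.7^2) = 7.598 m.
R = A/P = 6.965 / 7.598 = 0.9167 m.

0.9167


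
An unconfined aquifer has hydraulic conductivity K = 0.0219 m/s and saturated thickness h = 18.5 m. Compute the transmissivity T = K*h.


Transmissivity is defined as T = K * h.
T = 0.0219 * 18.5
  = 0.4052 m^2/s.

0.4052


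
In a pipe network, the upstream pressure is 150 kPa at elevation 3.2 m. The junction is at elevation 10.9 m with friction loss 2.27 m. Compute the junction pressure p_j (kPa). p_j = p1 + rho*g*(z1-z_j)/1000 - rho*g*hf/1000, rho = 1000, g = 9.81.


Junction pressure: p_j = p1 + rho*g*(z1 - z_j)/1000 - rho*g*hf/1000.
Elevation term = 1000*9.81*(3.2 - 10.9)/1000 = -75.537 kPa.
Friction term = 1000*9.81*2.27/1000 = 22.269 kPa.
p_j = 150 + -75.537 - 22.269 = 52.19 kPa.

52.19


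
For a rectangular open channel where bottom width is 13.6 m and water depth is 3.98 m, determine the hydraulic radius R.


For a rectangular section:
Flow area A = b * y = 13.6 * 3.98 = 54.13 m^2.
Wetted perimeter P = b + 2y = 13.6 + 2*3.98 = 21.56 m.
Hydraulic radius R = A/P = 54.13 / 21.56 = 2.5106 m.

2.5106


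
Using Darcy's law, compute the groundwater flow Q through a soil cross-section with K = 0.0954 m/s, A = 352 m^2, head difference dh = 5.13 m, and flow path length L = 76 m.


Darcy's law: Q = K * A * i, where i = dh/L.
Hydraulic gradient i = 5.13 / 76 = 0.0675.
Q = 0.0954 * 352 * 0.0675
  = 2.2667 m^3/s.

2.2667


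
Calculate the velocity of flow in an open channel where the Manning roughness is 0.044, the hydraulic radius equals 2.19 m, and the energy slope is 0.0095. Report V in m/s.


Manning's equation gives V = (1/n) * R^(2/3) * S^(1/2).
First, compute R^(2/3) = 2.19^(2/3) = 1.6864.
Next, S^(1/2) = 0.0095^(1/2) = 0.097468.
Then 1/n = 1/0.044 = 22.73.
V = 22.73 * 1.6864 * 0.097468 = 3.7357 m/s.

3.7357


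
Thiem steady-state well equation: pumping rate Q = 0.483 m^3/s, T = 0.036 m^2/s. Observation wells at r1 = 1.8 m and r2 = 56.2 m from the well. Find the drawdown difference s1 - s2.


Thiem equation: s1 - s2 = Q/(2*pi*T) * ln(r2/r1).
ln(r2/r1) = ln(56.2/1.8) = 3.4411.
Q/(2*pi*T) = 0.483 / (2*pi*0.036) = 0.483 / 0.2262 = 2.1353.
s1 - s2 = 2.1353 * 3.4411 = 7.3479 m.

7.3479


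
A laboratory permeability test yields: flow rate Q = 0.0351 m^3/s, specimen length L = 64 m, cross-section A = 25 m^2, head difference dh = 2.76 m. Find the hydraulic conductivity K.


From K = Q*L / (A*dh):
Numerator: Q*L = 0.0351 * 64 = 2.2464.
Denominator: A*dh = 25 * 2.76 = 69.0.
K = 2.2464 / 69.0 = 0.032557 m/s.

0.032557


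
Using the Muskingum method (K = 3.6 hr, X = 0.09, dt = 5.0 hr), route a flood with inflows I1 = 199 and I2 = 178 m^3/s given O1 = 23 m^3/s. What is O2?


Muskingum coefficients:
denom = 2*K*(1-X) + dt = 2*3.6*(1-0.09) + 5.0 = 11.552.
C0 = (dt - 2*K*X)/denom = (5.0 - 2*3.6*0.09)/11.552 = 0.3767.
C1 = (dt + 2*K*X)/denom = (5.0 + 2*3.6*0.09)/11.552 = 0.4889.
C2 = (2*K*(1-X) - dt)/denom = 0.1343.
O2 = C0*I2 + C1*I1 + C2*O1
   = 0.3767*178 + 0.4889*199 + 0.1343*23
   = 167.44 m^3/s.

167.44


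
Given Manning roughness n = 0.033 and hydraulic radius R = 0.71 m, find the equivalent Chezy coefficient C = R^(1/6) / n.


The Chezy coefficient relates to Manning's n through C = R^(1/6) / n.
R^(1/6) = 0.71^(1/6) = 0.944517.
C = 0.944517 / 0.033 = 28.62 m^(1/2)/s.

28.62


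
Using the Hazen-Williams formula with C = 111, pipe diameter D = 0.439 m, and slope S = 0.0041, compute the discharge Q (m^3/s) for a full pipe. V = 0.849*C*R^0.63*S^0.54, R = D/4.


For a full circular pipe, R = D/4 = 0.439/4 = 0.1098 m.
V = 0.849 * 111 * 0.1098^0.63 * 0.0041^0.54
  = 0.849 * 111 * 0.248574 * 0.051393
  = 1.2039 m/s.
Pipe area A = pi*D^2/4 = pi*0.439^2/4 = 0.1514 m^2.
Q = A * V = 0.1514 * 1.2039 = 0.1822 m^3/s.

0.1822


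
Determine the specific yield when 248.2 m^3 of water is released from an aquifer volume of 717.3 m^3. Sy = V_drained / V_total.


Specific yield Sy = Volume drained / Total volume.
Sy = 248.2 / 717.3
   = 0.346.

0.346


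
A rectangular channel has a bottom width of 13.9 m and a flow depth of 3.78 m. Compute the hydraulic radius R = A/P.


For a rectangular section:
Flow area A = b * y = 13.9 * 3.78 = 52.54 m^2.
Wetted perimeter P = b + 2y = 13.9 + 2*3.78 = 21.46 m.
Hydraulic radius R = A/P = 52.54 / 21.46 = 2.4484 m.

2.4484


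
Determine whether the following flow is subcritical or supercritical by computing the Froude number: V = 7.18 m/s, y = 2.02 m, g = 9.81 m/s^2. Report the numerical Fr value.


The Froude number is defined as Fr = V / sqrt(g*y).
g*y = 9.81 * 2.02 = 19.8162.
sqrt(g*y) = sqrt(19.8162) = 4.4515.
Fr = 7.18 / 4.4515 = 1.6129.
Since Fr > 1, the flow is supercritical.

1.6129


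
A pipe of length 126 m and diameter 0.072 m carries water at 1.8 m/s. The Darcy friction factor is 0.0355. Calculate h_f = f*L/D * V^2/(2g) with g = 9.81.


Darcy-Weisbach equation: h_f = f * (L/D) * V^2/(2g).
f * L/D = 0.0355 * 126/0.072 = 62.125.
V^2/(2g) = 1.8^2 / (2*9.81) = 3.24 / 19.62 = 0.1651 m.
h_f = 62.125 * 0.1651 = 10.259 m.

10.259


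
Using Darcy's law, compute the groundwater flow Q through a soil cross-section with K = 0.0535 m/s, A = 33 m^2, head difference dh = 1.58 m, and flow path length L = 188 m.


Darcy's law: Q = K * A * i, where i = dh/L.
Hydraulic gradient i = 1.58 / 188 = 0.008404.
Q = 0.0535 * 33 * 0.008404
  = 0.0148 m^3/s.

0.0148


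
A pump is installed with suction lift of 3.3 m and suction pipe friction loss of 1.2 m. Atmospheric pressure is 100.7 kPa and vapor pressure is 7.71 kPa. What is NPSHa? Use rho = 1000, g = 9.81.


NPSHa = p_atm/(rho*g) - z_s - hf_s - p_vap/(rho*g).
p_atm/(rho*g) = 100.7*1000 / (1000*9.81) = 10.265 m.
p_vap/(rho*g) = 7.71*1000 / (1000*9.81) = 0.786 m.
NPSHa = 10.265 - 3.3 - 1.2 - 0.786
      = 4.98 m.

4.98


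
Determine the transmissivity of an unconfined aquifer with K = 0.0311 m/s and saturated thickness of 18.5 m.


Transmissivity is defined as T = K * h.
T = 0.0311 * 18.5
  = 0.5754 m^2/s.

0.5754


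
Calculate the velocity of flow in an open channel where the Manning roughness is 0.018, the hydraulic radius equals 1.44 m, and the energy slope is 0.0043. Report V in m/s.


Manning's equation gives V = (1/n) * R^(2/3) * S^(1/2).
First, compute R^(2/3) = 1.44^(2/3) = 1.2752.
Next, S^(1/2) = 0.0043^(1/2) = 0.065574.
Then 1/n = 1/0.018 = 55.56.
V = 55.56 * 1.2752 * 0.065574 = 4.6455 m/s.

4.6455


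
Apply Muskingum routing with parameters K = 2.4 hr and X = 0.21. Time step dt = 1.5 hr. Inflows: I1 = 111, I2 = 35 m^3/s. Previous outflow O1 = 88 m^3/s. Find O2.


Muskingum coefficients:
denom = 2*K*(1-X) + dt = 2*2.4*(1-0.21) + 1.5 = 5.292.
C0 = (dt - 2*K*X)/denom = (1.5 - 2*2.4*0.21)/5.292 = 0.093.
C1 = (dt + 2*K*X)/denom = (1.5 + 2*2.4*0.21)/5.292 = 0.4739.
C2 = (2*K*(1-X) - dt)/denom = 0.4331.
O2 = C0*I2 + C1*I1 + C2*O1
   = 0.093*35 + 0.4739*111 + 0.4331*88
   = 93.97 m^3/s.

93.97


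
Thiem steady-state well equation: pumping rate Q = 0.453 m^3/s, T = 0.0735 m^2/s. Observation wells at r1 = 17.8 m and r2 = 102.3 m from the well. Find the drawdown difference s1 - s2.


Thiem equation: s1 - s2 = Q/(2*pi*T) * ln(r2/r1).
ln(r2/r1) = ln(102.3/17.8) = 1.7487.
Q/(2*pi*T) = 0.453 / (2*pi*0.0735) = 0.453 / 0.4618 = 0.9809.
s1 - s2 = 0.9809 * 1.7487 = 1.7153 m.

1.7153


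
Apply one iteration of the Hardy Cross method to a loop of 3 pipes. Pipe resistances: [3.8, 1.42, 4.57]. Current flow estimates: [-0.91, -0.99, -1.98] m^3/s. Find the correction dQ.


Numerator terms (r*Q*|Q|): 3.8*-0.91*|-0.91| = -3.1468; 1.42*-0.99*|-0.99| = -1.3917; 4.57*-1.98*|-1.98| = -17.9162.
Sum of numerator = -22.4548.
Denominator terms (r*|Q|): 3.8*|-0.91| = 3.458; 1.42*|-0.99| = 1.4058; 4.57*|-1.98| = 9.0486.
2 * sum of denominator = 2 * 13.9124 = 27.8248.
dQ = --22.4548 / 27.8248 = 0.807 m^3/s.

0.807


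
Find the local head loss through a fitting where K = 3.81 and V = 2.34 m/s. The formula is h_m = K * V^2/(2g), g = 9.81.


Minor loss formula: h_m = K * V^2/(2g).
V^2 = 2.34^2 = 5.4756.
V^2/(2g) = 5.4756 / 19.62 = 0.2791 m.
h_m = 3.81 * 0.2791 = 1.0633 m.

1.0633


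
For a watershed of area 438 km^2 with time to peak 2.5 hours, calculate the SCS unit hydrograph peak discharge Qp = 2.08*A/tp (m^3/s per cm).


SCS formula: Qp = 2.08 * A / tp.
Qp = 2.08 * 438 / 2.5
   = 911.04 / 2.5
   = 364.42 m^3/s per cm.

364.42


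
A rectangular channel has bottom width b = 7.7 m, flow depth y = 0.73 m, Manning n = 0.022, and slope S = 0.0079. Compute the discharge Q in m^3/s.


For a rectangular channel, the cross-sectional area A = b * y = 7.7 * 0.73 = 5.62 m^2.
The wetted perimeter P = b + 2y = 7.7 + 2*0.73 = 9.16 m.
Hydraulic radius R = A/P = 5.62/9.16 = 0.6136 m.
Velocity V = (1/n)*R^(2/3)*S^(1/2) = (1/0.022)*0.6136^(2/3)*0.0079^(1/2) = 2.9174 m/s.
Discharge Q = A * V = 5.62 * 2.9174 = 16.399 m^3/s.

16.399


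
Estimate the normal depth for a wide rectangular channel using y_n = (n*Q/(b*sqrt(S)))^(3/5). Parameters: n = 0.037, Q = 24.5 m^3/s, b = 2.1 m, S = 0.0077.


We use the wide-channel approximation y_n = (n*Q/(b*sqrt(S)))^(3/5).
sqrt(S) = sqrt(0.0077) = 0.08775.
Numerator: n*Q = 0.037 * 24.5 = 0.9065.
Denominator: b*sqrt(S) = 2.1 * 0.08775 = 0.184275.
arg = 4.9193.
y_n = 4.9193^(3/5) = 2.601 m.

2.601


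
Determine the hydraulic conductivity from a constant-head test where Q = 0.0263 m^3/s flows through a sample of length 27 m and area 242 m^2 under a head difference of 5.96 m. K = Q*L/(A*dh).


From K = Q*L / (A*dh):
Numerator: Q*L = 0.0263 * 27 = 0.7101.
Denominator: A*dh = 242 * 5.96 = 1442.32.
K = 0.7101 / 1442.32 = 0.000492 m/s.

0.000492


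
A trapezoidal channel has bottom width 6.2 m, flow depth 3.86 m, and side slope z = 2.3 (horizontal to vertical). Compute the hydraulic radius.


For a trapezoidal section with side slope z:
A = (b + z*y)*y = (6.2 + 2.3*3.86)*3.86 = 58.201 m^2.
P = b + 2*y*sqrt(1 + z^2) = 6.2 + 2*3.86*sqrt(1 + 2.3^2) = 25.562 m.
R = A/P = 58.201 / 25.562 = 2.2769 m.

2.2769


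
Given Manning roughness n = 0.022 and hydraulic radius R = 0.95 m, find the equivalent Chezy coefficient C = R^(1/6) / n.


The Chezy coefficient relates to Manning's n through C = R^(1/6) / n.
R^(1/6) = 0.95^(1/6) = 0.991488.
C = 0.991488 / 0.022 = 45.07 m^(1/2)/s.

45.07


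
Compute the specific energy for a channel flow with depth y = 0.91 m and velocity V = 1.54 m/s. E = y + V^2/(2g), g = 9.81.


Specific energy E = y + V^2/(2g).
Velocity head = V^2/(2g) = 1.54^2 / (2*9.81) = 2.3716 / 19.62 = 0.1209 m.
E = 0.91 + 0.1209 = 1.0309 m.

1.0309


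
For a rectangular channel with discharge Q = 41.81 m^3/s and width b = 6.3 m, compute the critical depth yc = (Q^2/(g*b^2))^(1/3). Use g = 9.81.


Using yc = (Q^2 / (g * b^2))^(1/3):
Q^2 = 41.81^2 = 1748.08.
g * b^2 = 9.81 * 6.3^2 = 9.81 * 39.69 = 389.36.
Q^2 / (g*b^2) = 1748.08 / 389.36 = 4.4896.
yc = 4.4896^(1/3) = 1.6497 m.

1.6497


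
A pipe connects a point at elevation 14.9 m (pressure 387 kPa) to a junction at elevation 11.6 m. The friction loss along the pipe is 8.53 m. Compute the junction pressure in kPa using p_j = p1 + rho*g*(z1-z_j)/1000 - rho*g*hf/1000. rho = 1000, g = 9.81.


Junction pressure: p_j = p1 + rho*g*(z1 - z_j)/1000 - rho*g*hf/1000.
Elevation term = 1000*9.81*(14.9 - 11.6)/1000 = 32.373 kPa.
Friction term = 1000*9.81*8.53/1000 = 83.679 kPa.
p_j = 387 + 32.373 - 83.679 = 335.69 kPa.

335.69


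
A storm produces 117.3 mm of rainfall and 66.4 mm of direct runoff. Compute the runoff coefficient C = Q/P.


The runoff coefficient C = runoff depth / rainfall depth.
C = 66.4 / 117.3
  = 0.5661.

0.5661


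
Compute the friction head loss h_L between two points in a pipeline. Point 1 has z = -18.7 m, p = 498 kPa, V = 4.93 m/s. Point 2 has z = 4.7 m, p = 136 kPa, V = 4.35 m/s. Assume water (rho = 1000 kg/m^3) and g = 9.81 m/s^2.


Total head at each section: H = z + p/(rho*g) + V^2/(2g).
H1 = -18.7 + 498*1000/(1000*9.81) + 4.93^2/(2*9.81)
   = -18.7 + 50.765 + 1.2388
   = 33.303 m.
H2 = 4.7 + 136*1000/(1000*9.81) + 4.35^2/(2*9.81)
   = 4.7 + 13.863 + 0.9644
   = 19.528 m.
h_L = H1 - H2 = 33.303 - 19.528 = 13.775 m.

13.775


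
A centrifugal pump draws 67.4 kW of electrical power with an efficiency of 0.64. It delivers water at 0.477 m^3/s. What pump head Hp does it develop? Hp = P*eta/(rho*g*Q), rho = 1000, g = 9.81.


Pump head formula: Hp = P * eta / (rho * g * Q).
Numerator: P * eta = 67.4 * 1000 * 0.64 = 43136.0 W.
Denominator: rho * g * Q = 1000 * 9.81 * 0.477 = 4679.37.
Hp = 43136.0 / 4679.37 = 9.22 m.

9.22


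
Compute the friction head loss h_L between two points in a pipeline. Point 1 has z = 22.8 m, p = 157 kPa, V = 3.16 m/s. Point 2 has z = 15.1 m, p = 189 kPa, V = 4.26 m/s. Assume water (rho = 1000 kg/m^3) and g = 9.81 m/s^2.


Total head at each section: H = z + p/(rho*g) + V^2/(2g).
H1 = 22.8 + 157*1000/(1000*9.81) + 3.16^2/(2*9.81)
   = 22.8 + 16.004 + 0.509
   = 39.313 m.
H2 = 15.1 + 189*1000/(1000*9.81) + 4.26^2/(2*9.81)
   = 15.1 + 19.266 + 0.925
   = 35.291 m.
h_L = H1 - H2 = 39.313 - 35.291 = 4.022 m.

4.022


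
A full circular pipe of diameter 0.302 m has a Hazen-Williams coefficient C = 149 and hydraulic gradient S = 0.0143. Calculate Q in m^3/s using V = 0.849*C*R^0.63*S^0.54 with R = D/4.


For a full circular pipe, R = D/4 = 0.302/4 = 0.0755 m.
V = 0.849 * 149 * 0.0755^0.63 * 0.0143^0.54
  = 0.849 * 149 * 0.196384 * 0.100898
  = 2.5066 m/s.
Pipe area A = pi*D^2/4 = pi*0.302^2/4 = 0.0716 m^2.
Q = A * V = 0.0716 * 2.5066 = 0.1796 m^3/s.

0.1796


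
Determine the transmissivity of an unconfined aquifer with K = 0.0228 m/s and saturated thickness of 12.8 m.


Transmissivity is defined as T = K * h.
T = 0.0228 * 12.8
  = 0.2918 m^2/s.

0.2918


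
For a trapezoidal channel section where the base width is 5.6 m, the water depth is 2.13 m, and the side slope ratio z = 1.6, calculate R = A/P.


For a trapezoidal section with side slope z:
A = (b + z*y)*y = (5.6 + 1.6*2.13)*2.13 = 19.187 m^2.
P = b + 2*y*sqrt(1 + z^2) = 5.6 + 2*2.13*sqrt(1 + 1.6^2) = 13.638 m.
R = A/P = 19.187 / 13.638 = 1.4069 m.

1.4069


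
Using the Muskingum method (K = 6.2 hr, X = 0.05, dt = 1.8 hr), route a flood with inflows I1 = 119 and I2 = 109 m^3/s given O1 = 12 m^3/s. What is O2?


Muskingum coefficients:
denom = 2*K*(1-X) + dt = 2*6.2*(1-0.05) + 1.8 = 13.58.
C0 = (dt - 2*K*X)/denom = (1.8 - 2*6.2*0.05)/13.58 = 0.0869.
C1 = (dt + 2*K*X)/denom = (1.8 + 2*6.2*0.05)/13.58 = 0.1782.
C2 = (2*K*(1-X) - dt)/denom = 0.7349.
O2 = C0*I2 + C1*I1 + C2*O1
   = 0.0869*109 + 0.1782*119 + 0.7349*12
   = 39.5 m^3/s.

39.5


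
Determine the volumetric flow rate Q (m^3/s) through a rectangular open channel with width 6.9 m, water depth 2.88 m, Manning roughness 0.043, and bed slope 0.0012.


For a rectangular channel, the cross-sectional area A = b * y = 6.9 * 2.88 = 19.87 m^2.
The wetted perimeter P = b + 2y = 6.9 + 2*2.88 = 12.66 m.
Hydraulic radius R = A/P = 19.87/12.66 = 1.5697 m.
Velocity V = (1/n)*R^(2/3)*S^(1/2) = (1/0.043)*1.5697^(2/3)*0.0012^(1/2) = 1.0881 m/s.
Discharge Q = A * V = 19.87 * 1.0881 = 21.622 m^3/s.

21.622


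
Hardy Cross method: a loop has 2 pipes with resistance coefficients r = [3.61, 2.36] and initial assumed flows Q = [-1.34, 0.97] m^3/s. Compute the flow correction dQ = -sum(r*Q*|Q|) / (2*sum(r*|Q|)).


Numerator terms (r*Q*|Q|): 3.61*-1.34*|-1.34| = -6.4821; 2.36*0.97*|0.97| = 2.2205.
Sum of numerator = -4.2616.
Denominator terms (r*|Q|): 3.61*|-1.34| = 4.8374; 2.36*|0.97| = 2.2892.
2 * sum of denominator = 2 * 7.1266 = 14.2532.
dQ = --4.2616 / 14.2532 = 0.299 m^3/s.

0.299


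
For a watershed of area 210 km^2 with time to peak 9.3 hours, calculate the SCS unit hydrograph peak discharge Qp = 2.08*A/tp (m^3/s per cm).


SCS formula: Qp = 2.08 * A / tp.
Qp = 2.08 * 210 / 9.3
   = 436.8 / 9.3
   = 46.97 m^3/s per cm.

46.97


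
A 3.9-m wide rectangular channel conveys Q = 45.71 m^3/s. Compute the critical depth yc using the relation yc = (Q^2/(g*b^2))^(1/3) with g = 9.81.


Using yc = (Q^2 / (g * b^2))^(1/3):
Q^2 = 45.71^2 = 2089.4.
g * b^2 = 9.81 * 3.9^2 = 9.81 * 15.21 = 149.21.
Q^2 / (g*b^2) = 2089.4 / 149.21 = 14.0031.
yc = 14.0031^(1/3) = 2.4103 m.

2.4103


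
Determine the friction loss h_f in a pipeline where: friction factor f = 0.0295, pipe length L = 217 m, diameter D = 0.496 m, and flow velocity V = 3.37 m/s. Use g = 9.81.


Darcy-Weisbach equation: h_f = f * (L/D) * V^2/(2g).
f * L/D = 0.0295 * 217/0.496 = 12.9062.
V^2/(2g) = 3.37^2 / (2*9.81) = 11.3569 / 19.62 = 0.5788 m.
h_f = 12.9062 * 0.5788 = 7.471 m.

7.471


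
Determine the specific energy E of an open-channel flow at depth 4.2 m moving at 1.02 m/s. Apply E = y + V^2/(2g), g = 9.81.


Specific energy E = y + V^2/(2g).
Velocity head = V^2/(2g) = 1.02^2 / (2*9.81) = 1.0404 / 19.62 = 0.053 m.
E = 4.2 + 0.053 = 4.253 m.

4.253


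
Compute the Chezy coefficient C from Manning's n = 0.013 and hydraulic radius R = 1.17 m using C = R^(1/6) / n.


The Chezy coefficient relates to Manning's n through C = R^(1/6) / n.
R^(1/6) = 1.17^(1/6) = 1.026513.
C = 1.026513 / 0.013 = 78.96 m^(1/2)/s.

78.96


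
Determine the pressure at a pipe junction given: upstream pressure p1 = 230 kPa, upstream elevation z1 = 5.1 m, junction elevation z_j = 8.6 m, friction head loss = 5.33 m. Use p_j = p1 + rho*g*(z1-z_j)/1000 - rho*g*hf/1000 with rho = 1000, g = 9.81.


Junction pressure: p_j = p1 + rho*g*(z1 - z_j)/1000 - rho*g*hf/1000.
Elevation term = 1000*9.81*(5.1 - 8.6)/1000 = -34.335 kPa.
Friction term = 1000*9.81*5.33/1000 = 52.287 kPa.
p_j = 230 + -34.335 - 52.287 = 143.38 kPa.

143.38


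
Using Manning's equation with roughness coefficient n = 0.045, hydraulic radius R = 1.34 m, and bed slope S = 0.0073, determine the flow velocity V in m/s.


Manning's equation gives V = (1/n) * R^(2/3) * S^(1/2).
First, compute R^(2/3) = 1.34^(2/3) = 1.2154.
Next, S^(1/2) = 0.0073^(1/2) = 0.08544.
Then 1/n = 1/0.045 = 22.22.
V = 22.22 * 1.2154 * 0.08544 = 2.3077 m/s.

2.3077


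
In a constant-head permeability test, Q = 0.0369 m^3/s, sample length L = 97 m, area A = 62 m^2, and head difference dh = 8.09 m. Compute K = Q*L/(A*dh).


From K = Q*L / (A*dh):
Numerator: Q*L = 0.0369 * 97 = 3.5793.
Denominator: A*dh = 62 * 8.09 = 501.58.
K = 3.5793 / 501.58 = 0.007136 m/s.

0.007136


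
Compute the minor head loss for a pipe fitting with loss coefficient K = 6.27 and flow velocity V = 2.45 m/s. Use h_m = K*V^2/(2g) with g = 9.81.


Minor loss formula: h_m = K * V^2/(2g).
V^2 = 2.45^2 = 6.0025.
V^2/(2g) = 6.0025 / 19.62 = 0.3059 m.
h_m = 6.27 * 0.3059 = 1.9182 m.

1.9182


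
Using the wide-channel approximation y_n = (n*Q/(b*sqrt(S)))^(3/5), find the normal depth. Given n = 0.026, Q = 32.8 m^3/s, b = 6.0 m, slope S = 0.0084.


We use the wide-channel approximation y_n = (n*Q/(b*sqrt(S)))^(3/5).
sqrt(S) = sqrt(0.0084) = 0.091652.
Numerator: n*Q = 0.026 * 32.8 = 0.8528.
Denominator: b*sqrt(S) = 6.0 * 0.091652 = 0.549912.
arg = 1.5508.
y_n = 1.5508^(3/5) = 1.3012 m.

1.3012


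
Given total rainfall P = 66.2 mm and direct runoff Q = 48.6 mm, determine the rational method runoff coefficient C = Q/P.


The runoff coefficient C = runoff depth / rainfall depth.
C = 48.6 / 66.2
  = 0.7341.

0.7341


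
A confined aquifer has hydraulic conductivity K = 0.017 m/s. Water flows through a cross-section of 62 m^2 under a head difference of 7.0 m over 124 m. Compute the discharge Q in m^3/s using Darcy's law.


Darcy's law: Q = K * A * i, where i = dh/L.
Hydraulic gradient i = 7.0 / 124 = 0.056452.
Q = 0.017 * 62 * 0.056452
  = 0.0595 m^3/s.

0.0595


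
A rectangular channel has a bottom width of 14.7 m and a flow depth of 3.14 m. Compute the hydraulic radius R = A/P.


For a rectangular section:
Flow area A = b * y = 14.7 * 3.14 = 46.16 m^2.
Wetted perimeter P = b + 2y = 14.7 + 2*3.14 = 20.98 m.
Hydraulic radius R = A/P = 46.16 / 20.98 = 2.2001 m.

2.2001


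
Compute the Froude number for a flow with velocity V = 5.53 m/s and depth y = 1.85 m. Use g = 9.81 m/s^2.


The Froude number is defined as Fr = V / sqrt(g*y).
g*y = 9.81 * 1.85 = 18.1485.
sqrt(g*y) = sqrt(18.1485) = 4.2601.
Fr = 5.53 / 4.2601 = 1.2981.

1.2981


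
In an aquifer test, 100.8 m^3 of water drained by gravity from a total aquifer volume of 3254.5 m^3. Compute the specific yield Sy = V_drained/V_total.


Specific yield Sy = Volume drained / Total volume.
Sy = 100.8 / 3254.5
   = 0.031.

0.031


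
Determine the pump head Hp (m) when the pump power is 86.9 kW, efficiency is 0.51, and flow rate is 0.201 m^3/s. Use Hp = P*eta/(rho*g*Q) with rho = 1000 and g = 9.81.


Pump head formula: Hp = P * eta / (rho * g * Q).
Numerator: P * eta = 86.9 * 1000 * 0.51 = 44319.0 W.
Denominator: rho * g * Q = 1000 * 9.81 * 0.201 = 1971.81.
Hp = 44319.0 / 1971.81 = 22.48 m.

22.48


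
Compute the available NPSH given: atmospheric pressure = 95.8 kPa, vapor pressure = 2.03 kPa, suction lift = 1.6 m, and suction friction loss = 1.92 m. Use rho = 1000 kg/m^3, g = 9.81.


NPSHa = p_atm/(rho*g) - z_s - hf_s - p_vap/(rho*g).
p_atm/(rho*g) = 95.8*1000 / (1000*9.81) = 9.766 m.
p_vap/(rho*g) = 2.03*1000 / (1000*9.81) = 0.207 m.
NPSHa = 9.766 - 1.6 - 1.92 - 0.207
      = 6.04 m.

6.04


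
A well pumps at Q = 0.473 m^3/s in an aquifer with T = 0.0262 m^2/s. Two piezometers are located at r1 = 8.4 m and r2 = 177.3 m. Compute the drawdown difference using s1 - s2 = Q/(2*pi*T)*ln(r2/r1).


Thiem equation: s1 - s2 = Q/(2*pi*T) * ln(r2/r1).
ln(r2/r1) = ln(177.3/8.4) = 3.0496.
Q/(2*pi*T) = 0.473 / (2*pi*0.0262) = 0.473 / 0.1646 = 2.8733.
s1 - s2 = 2.8733 * 3.0496 = 8.7624 m.

8.7624


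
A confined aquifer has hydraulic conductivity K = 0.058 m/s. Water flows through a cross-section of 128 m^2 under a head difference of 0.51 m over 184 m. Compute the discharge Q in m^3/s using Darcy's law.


Darcy's law: Q = K * A * i, where i = dh/L.
Hydraulic gradient i = 0.51 / 184 = 0.002772.
Q = 0.058 * 128 * 0.002772
  = 0.0206 m^3/s.

0.0206


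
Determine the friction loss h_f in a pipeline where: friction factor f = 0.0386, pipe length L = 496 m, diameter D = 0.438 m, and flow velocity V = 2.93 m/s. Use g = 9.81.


Darcy-Weisbach equation: h_f = f * (L/D) * V^2/(2g).
f * L/D = 0.0386 * 496/0.438 = 43.7114.
V^2/(2g) = 2.93^2 / (2*9.81) = 8.5849 / 19.62 = 0.4376 m.
h_f = 43.7114 * 0.4376 = 19.126 m.

19.126


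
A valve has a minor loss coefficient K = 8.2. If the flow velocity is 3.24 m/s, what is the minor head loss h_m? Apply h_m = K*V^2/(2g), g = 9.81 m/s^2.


Minor loss formula: h_m = K * V^2/(2g).
V^2 = 3.24^2 = 10.4976.
V^2/(2g) = 10.4976 / 19.62 = 0.535 m.
h_m = 8.2 * 0.535 = 4.3874 m.

4.3874


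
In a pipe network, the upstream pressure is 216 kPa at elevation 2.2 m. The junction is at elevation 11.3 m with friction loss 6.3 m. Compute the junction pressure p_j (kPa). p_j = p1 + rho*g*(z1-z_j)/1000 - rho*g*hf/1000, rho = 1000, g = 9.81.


Junction pressure: p_j = p1 + rho*g*(z1 - z_j)/1000 - rho*g*hf/1000.
Elevation term = 1000*9.81*(2.2 - 11.3)/1000 = -89.271 kPa.
Friction term = 1000*9.81*6.3/1000 = 61.803 kPa.
p_j = 216 + -89.271 - 61.803 = 64.93 kPa.

64.93


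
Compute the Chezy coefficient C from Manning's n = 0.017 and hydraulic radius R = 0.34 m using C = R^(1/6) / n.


The Chezy coefficient relates to Manning's n through C = R^(1/6) / n.
R^(1/6) = 0.34^(1/6) = 0.835436.
C = 0.835436 / 0.017 = 49.14 m^(1/2)/s.

49.14


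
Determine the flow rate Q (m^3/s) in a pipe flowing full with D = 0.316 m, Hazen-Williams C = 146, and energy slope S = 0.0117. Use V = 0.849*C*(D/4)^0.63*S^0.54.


For a full circular pipe, R = D/4 = 0.316/4 = 0.079 m.
V = 0.849 * 146 * 0.079^0.63 * 0.0117^0.54
  = 0.849 * 146 * 0.202072 * 0.090536
  = 2.2677 m/s.
Pipe area A = pi*D^2/4 = pi*0.316^2/4 = 0.0784 m^2.
Q = A * V = 0.0784 * 2.2677 = 0.1778 m^3/s.

0.1778


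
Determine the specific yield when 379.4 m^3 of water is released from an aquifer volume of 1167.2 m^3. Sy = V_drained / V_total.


Specific yield Sy = Volume drained / Total volume.
Sy = 379.4 / 1167.2
   = 0.3251.

0.3251


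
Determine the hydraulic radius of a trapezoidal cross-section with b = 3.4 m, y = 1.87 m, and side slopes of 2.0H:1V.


For a trapezoidal section with side slope z:
A = (b + z*y)*y = (3.4 + 2.0*1.87)*1.87 = 13.352 m^2.
P = b + 2*y*sqrt(1 + z^2) = 3.4 + 2*1.87*sqrt(1 + 2.0^2) = 11.763 m.
R = A/P = 13.352 / 11.763 = 1.1351 m.

1.1351


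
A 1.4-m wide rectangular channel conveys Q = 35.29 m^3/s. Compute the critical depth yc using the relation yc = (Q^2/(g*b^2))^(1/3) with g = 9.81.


Using yc = (Q^2 / (g * b^2))^(1/3):
Q^2 = 35.29^2 = 1245.38.
g * b^2 = 9.81 * 1.4^2 = 9.81 * 1.96 = 19.23.
Q^2 / (g*b^2) = 1245.38 / 19.23 = 64.7624.
yc = 64.7624^(1/3) = 4.016 m.

4.016


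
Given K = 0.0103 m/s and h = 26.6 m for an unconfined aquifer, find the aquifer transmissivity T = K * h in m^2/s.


Transmissivity is defined as T = K * h.
T = 0.0103 * 26.6
  = 0.274 m^2/s.

0.274


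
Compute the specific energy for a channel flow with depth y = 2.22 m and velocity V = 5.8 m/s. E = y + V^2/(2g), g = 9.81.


Specific energy E = y + V^2/(2g).
Velocity head = V^2/(2g) = 5.8^2 / (2*9.81) = 33.64 / 19.62 = 1.7146 m.
E = 2.22 + 1.7146 = 3.9346 m.

3.9346


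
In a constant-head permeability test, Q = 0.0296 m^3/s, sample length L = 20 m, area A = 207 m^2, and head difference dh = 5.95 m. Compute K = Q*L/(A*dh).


From K = Q*L / (A*dh):
Numerator: Q*L = 0.0296 * 20 = 0.592.
Denominator: A*dh = 207 * 5.95 = 1231.65.
K = 0.592 / 1231.65 = 0.000481 m/s.

0.000481


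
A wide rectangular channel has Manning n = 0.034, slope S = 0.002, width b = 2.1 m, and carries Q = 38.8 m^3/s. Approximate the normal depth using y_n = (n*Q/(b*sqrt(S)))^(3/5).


We use the wide-channel approximation y_n = (n*Q/(b*sqrt(S)))^(3/5).
sqrt(S) = sqrt(0.002) = 0.044721.
Numerator: n*Q = 0.034 * 38.8 = 1.3192.
Denominator: b*sqrt(S) = 2.1 * 0.044721 = 0.093914.
arg = 14.0468.
y_n = 14.0468^(3/5) = 4.8814 m.

4.8814


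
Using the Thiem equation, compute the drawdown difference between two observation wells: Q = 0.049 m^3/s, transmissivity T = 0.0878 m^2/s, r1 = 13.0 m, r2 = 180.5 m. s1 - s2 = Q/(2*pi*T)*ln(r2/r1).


Thiem equation: s1 - s2 = Q/(2*pi*T) * ln(r2/r1).
ln(r2/r1) = ln(180.5/13.0) = 2.6308.
Q/(2*pi*T) = 0.049 / (2*pi*0.0878) = 0.049 / 0.5517 = 0.0888.
s1 - s2 = 0.0888 * 2.6308 = 0.2337 m.

0.2337


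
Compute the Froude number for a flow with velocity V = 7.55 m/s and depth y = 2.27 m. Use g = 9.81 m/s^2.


The Froude number is defined as Fr = V / sqrt(g*y).
g*y = 9.81 * 2.27 = 22.2687.
sqrt(g*y) = sqrt(22.2687) = 4.719.
Fr = 7.55 / 4.719 = 1.5999.

1.5999


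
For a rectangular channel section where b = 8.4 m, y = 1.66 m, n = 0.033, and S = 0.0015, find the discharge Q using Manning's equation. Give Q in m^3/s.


For a rectangular channel, the cross-sectional area A = b * y = 8.4 * 1.66 = 13.94 m^2.
The wetted perimeter P = b + 2y = 8.4 + 2*1.66 = 11.72 m.
Hydraulic radius R = A/P = 13.94/11.72 = 1.1898 m.
Velocity V = (1/n)*R^(2/3)*S^(1/2) = (1/0.033)*1.1898^(2/3)*0.0015^(1/2) = 1.3178 m/s.
Discharge Q = A * V = 13.94 * 1.3178 = 18.375 m^3/s.

18.375


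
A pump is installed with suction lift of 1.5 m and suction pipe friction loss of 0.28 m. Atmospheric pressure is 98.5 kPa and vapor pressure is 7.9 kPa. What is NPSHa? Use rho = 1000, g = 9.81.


NPSHa = p_atm/(rho*g) - z_s - hf_s - p_vap/(rho*g).
p_atm/(rho*g) = 98.5*1000 / (1000*9.81) = 10.041 m.
p_vap/(rho*g) = 7.9*1000 / (1000*9.81) = 0.805 m.
NPSHa = 10.041 - 1.5 - 0.28 - 0.805
      = 7.46 m.

7.46


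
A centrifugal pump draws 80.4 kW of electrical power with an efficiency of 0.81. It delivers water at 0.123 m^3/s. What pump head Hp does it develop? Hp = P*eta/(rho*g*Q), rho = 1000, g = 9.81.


Pump head formula: Hp = P * eta / (rho * g * Q).
Numerator: P * eta = 80.4 * 1000 * 0.81 = 65124.0 W.
Denominator: rho * g * Q = 1000 * 9.81 * 0.123 = 1206.63.
Hp = 65124.0 / 1206.63 = 53.97 m.

53.97


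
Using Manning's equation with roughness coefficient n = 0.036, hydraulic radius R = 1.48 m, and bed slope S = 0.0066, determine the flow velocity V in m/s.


Manning's equation gives V = (1/n) * R^(2/3) * S^(1/2).
First, compute R^(2/3) = 1.48^(2/3) = 1.2987.
Next, S^(1/2) = 0.0066^(1/2) = 0.08124.
Then 1/n = 1/0.036 = 27.78.
V = 27.78 * 1.2987 * 0.08124 = 2.9307 m/s.

2.9307


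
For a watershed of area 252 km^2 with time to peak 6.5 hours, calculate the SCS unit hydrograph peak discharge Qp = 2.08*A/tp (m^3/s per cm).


SCS formula: Qp = 2.08 * A / tp.
Qp = 2.08 * 252 / 6.5
   = 524.16 / 6.5
   = 80.64 m^3/s per cm.

80.64
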